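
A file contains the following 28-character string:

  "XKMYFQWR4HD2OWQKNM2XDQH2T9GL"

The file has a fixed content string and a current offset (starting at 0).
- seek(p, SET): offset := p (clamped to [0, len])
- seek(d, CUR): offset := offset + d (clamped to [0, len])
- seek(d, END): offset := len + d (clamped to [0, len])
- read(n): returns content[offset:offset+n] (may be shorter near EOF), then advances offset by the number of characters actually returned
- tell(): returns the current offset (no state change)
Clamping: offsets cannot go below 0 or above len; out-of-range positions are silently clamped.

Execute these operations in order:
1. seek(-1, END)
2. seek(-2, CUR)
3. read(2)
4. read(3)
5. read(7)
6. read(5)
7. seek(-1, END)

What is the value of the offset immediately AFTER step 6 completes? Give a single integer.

Answer: 28

Derivation:
After 1 (seek(-1, END)): offset=27
After 2 (seek(-2, CUR)): offset=25
After 3 (read(2)): returned '9G', offset=27
After 4 (read(3)): returned 'L', offset=28
After 5 (read(7)): returned '', offset=28
After 6 (read(5)): returned '', offset=28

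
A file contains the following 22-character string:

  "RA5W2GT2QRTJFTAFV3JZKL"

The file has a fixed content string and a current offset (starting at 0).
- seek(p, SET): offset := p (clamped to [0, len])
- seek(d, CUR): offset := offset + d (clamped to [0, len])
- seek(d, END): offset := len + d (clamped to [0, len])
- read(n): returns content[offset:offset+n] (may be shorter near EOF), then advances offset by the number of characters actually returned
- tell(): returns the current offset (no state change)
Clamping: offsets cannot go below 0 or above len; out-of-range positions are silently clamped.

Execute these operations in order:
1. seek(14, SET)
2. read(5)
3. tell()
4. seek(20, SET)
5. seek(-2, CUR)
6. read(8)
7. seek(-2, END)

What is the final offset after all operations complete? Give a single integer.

After 1 (seek(14, SET)): offset=14
After 2 (read(5)): returned 'AFV3J', offset=19
After 3 (tell()): offset=19
After 4 (seek(20, SET)): offset=20
After 5 (seek(-2, CUR)): offset=18
After 6 (read(8)): returned 'JZKL', offset=22
After 7 (seek(-2, END)): offset=20

Answer: 20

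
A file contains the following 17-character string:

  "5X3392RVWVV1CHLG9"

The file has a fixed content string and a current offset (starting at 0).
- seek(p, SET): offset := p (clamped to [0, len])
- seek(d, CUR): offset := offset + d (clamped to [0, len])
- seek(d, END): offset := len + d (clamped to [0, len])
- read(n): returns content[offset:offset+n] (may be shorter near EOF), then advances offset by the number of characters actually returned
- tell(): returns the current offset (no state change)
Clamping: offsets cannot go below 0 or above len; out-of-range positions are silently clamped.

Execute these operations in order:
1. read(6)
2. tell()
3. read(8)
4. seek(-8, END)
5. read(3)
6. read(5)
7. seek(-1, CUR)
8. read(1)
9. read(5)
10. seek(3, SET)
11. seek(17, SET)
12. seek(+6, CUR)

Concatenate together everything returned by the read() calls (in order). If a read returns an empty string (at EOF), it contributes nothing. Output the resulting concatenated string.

Answer: 5X3392RVWVV1CHVV1CHLG99

Derivation:
After 1 (read(6)): returned '5X3392', offset=6
After 2 (tell()): offset=6
After 3 (read(8)): returned 'RVWVV1CH', offset=14
After 4 (seek(-8, END)): offset=9
After 5 (read(3)): returned 'VV1', offset=12
After 6 (read(5)): returned 'CHLG9', offset=17
After 7 (seek(-1, CUR)): offset=16
After 8 (read(1)): returned '9', offset=17
After 9 (read(5)): returned '', offset=17
After 10 (seek(3, SET)): offset=3
After 11 (seek(17, SET)): offset=17
After 12 (seek(+6, CUR)): offset=17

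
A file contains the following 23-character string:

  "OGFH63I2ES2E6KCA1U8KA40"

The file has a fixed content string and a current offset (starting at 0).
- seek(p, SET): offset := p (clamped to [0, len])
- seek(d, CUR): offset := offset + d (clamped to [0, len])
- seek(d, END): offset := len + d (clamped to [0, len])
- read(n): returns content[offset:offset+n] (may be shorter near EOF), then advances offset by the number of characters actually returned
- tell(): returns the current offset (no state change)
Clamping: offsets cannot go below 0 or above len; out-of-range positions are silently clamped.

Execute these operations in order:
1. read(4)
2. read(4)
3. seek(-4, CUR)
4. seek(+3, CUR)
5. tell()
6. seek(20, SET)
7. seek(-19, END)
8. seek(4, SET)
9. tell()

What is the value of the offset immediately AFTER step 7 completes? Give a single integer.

Answer: 4

Derivation:
After 1 (read(4)): returned 'OGFH', offset=4
After 2 (read(4)): returned '63I2', offset=8
After 3 (seek(-4, CUR)): offset=4
After 4 (seek(+3, CUR)): offset=7
After 5 (tell()): offset=7
After 6 (seek(20, SET)): offset=20
After 7 (seek(-19, END)): offset=4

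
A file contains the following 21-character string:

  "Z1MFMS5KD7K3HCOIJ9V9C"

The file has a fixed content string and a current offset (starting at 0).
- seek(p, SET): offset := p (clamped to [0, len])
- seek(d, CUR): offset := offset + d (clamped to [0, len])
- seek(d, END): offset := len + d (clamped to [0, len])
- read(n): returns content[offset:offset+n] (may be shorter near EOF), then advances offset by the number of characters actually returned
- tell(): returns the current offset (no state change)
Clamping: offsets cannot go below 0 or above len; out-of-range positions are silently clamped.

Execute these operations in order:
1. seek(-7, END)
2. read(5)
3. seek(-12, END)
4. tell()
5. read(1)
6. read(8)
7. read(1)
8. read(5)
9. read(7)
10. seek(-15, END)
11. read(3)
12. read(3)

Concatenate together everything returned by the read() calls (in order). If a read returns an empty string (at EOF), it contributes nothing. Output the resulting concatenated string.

Answer: OIJ9V7K3HCOIJ9V9C5KD7K3

Derivation:
After 1 (seek(-7, END)): offset=14
After 2 (read(5)): returned 'OIJ9V', offset=19
After 3 (seek(-12, END)): offset=9
After 4 (tell()): offset=9
After 5 (read(1)): returned '7', offset=10
After 6 (read(8)): returned 'K3HCOIJ9', offset=18
After 7 (read(1)): returned 'V', offset=19
After 8 (read(5)): returned '9C', offset=21
After 9 (read(7)): returned '', offset=21
After 10 (seek(-15, END)): offset=6
After 11 (read(3)): returned '5KD', offset=9
After 12 (read(3)): returned '7K3', offset=12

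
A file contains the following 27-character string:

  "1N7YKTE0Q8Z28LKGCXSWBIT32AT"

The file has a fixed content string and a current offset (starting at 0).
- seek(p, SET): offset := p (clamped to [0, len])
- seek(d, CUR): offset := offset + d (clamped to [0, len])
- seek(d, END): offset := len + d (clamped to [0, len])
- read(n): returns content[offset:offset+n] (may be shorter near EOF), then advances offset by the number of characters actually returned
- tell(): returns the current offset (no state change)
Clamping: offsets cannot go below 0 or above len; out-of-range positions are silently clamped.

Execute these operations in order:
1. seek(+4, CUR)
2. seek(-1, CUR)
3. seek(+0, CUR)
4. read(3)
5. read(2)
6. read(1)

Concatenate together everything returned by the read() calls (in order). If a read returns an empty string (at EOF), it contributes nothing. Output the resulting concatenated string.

After 1 (seek(+4, CUR)): offset=4
After 2 (seek(-1, CUR)): offset=3
After 3 (seek(+0, CUR)): offset=3
After 4 (read(3)): returned 'YKT', offset=6
After 5 (read(2)): returned 'E0', offset=8
After 6 (read(1)): returned 'Q', offset=9

Answer: YKTE0Q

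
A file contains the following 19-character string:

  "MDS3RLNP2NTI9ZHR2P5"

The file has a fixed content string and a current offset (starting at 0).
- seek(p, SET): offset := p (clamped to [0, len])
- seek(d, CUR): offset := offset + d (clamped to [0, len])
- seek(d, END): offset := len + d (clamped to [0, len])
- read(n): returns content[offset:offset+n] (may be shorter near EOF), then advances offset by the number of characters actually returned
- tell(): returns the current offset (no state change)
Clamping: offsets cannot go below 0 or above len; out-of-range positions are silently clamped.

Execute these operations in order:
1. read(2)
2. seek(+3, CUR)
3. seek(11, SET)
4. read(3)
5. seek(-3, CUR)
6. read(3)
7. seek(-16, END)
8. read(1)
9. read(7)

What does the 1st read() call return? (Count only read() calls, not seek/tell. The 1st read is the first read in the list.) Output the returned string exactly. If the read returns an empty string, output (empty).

After 1 (read(2)): returned 'MD', offset=2
After 2 (seek(+3, CUR)): offset=5
After 3 (seek(11, SET)): offset=11
After 4 (read(3)): returned 'I9Z', offset=14
After 5 (seek(-3, CUR)): offset=11
After 6 (read(3)): returned 'I9Z', offset=14
After 7 (seek(-16, END)): offset=3
After 8 (read(1)): returned '3', offset=4
After 9 (read(7)): returned 'RLNP2NT', offset=11

Answer: MD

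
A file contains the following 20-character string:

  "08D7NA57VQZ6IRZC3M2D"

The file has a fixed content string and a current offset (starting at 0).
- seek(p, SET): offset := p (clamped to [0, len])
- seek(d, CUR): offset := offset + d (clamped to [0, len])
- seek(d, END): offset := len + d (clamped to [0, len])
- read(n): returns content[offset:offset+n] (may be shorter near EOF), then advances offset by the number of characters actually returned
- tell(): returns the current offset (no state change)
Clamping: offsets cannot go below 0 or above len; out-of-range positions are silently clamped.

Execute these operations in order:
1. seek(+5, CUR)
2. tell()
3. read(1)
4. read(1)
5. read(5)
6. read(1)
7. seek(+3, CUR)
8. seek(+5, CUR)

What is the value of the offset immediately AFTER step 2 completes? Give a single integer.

Answer: 5

Derivation:
After 1 (seek(+5, CUR)): offset=5
After 2 (tell()): offset=5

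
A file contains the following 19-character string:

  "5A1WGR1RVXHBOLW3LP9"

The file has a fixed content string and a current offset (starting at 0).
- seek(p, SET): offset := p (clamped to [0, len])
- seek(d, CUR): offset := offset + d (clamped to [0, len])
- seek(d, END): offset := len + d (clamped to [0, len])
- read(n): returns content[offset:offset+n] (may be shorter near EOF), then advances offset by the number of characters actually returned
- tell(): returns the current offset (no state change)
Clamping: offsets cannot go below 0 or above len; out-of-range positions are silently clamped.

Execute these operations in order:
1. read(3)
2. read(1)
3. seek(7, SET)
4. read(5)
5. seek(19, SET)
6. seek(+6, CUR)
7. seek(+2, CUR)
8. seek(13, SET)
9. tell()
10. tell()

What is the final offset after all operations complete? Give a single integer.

Answer: 13

Derivation:
After 1 (read(3)): returned '5A1', offset=3
After 2 (read(1)): returned 'W', offset=4
After 3 (seek(7, SET)): offset=7
After 4 (read(5)): returned 'RVXHB', offset=12
After 5 (seek(19, SET)): offset=19
After 6 (seek(+6, CUR)): offset=19
After 7 (seek(+2, CUR)): offset=19
After 8 (seek(13, SET)): offset=13
After 9 (tell()): offset=13
After 10 (tell()): offset=13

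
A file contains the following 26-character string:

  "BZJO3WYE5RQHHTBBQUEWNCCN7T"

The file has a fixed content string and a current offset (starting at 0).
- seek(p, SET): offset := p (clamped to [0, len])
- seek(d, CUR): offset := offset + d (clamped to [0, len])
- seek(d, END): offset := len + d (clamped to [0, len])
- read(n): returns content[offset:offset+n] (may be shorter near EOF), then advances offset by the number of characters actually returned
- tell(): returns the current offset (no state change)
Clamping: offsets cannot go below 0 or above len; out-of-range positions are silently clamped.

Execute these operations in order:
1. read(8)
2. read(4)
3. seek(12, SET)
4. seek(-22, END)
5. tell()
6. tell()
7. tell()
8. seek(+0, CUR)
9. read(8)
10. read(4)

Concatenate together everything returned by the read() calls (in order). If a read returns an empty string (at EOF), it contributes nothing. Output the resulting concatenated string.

After 1 (read(8)): returned 'BZJO3WYE', offset=8
After 2 (read(4)): returned '5RQH', offset=12
After 3 (seek(12, SET)): offset=12
After 4 (seek(-22, END)): offset=4
After 5 (tell()): offset=4
After 6 (tell()): offset=4
After 7 (tell()): offset=4
After 8 (seek(+0, CUR)): offset=4
After 9 (read(8)): returned '3WYE5RQH', offset=12
After 10 (read(4)): returned 'HTBB', offset=16

Answer: BZJO3WYE5RQH3WYE5RQHHTBB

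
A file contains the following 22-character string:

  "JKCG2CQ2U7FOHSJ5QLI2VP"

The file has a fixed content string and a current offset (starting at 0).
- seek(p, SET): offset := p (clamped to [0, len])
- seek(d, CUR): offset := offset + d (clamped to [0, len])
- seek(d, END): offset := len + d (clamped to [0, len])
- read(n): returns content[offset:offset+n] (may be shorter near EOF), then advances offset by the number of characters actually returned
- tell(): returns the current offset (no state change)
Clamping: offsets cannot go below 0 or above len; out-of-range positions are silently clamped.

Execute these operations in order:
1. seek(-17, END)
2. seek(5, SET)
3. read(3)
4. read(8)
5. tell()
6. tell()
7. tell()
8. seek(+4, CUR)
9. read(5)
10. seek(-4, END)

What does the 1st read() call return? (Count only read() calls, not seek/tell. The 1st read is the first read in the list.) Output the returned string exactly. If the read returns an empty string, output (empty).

Answer: CQ2

Derivation:
After 1 (seek(-17, END)): offset=5
After 2 (seek(5, SET)): offset=5
After 3 (read(3)): returned 'CQ2', offset=8
After 4 (read(8)): returned 'U7FOHSJ5', offset=16
After 5 (tell()): offset=16
After 6 (tell()): offset=16
After 7 (tell()): offset=16
After 8 (seek(+4, CUR)): offset=20
After 9 (read(5)): returned 'VP', offset=22
After 10 (seek(-4, END)): offset=18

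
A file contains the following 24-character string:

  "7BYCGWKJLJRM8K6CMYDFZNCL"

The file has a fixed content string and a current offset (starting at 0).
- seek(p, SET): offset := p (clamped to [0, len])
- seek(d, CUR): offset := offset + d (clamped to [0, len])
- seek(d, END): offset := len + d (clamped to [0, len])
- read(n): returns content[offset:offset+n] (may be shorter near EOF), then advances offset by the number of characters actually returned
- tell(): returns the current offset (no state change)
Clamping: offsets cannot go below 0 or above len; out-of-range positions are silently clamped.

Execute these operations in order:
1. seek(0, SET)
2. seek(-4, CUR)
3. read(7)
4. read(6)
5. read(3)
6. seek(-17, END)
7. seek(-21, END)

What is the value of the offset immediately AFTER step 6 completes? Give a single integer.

After 1 (seek(0, SET)): offset=0
After 2 (seek(-4, CUR)): offset=0
After 3 (read(7)): returned '7BYCGWK', offset=7
After 4 (read(6)): returned 'JLJRM8', offset=13
After 5 (read(3)): returned 'K6C', offset=16
After 6 (seek(-17, END)): offset=7

Answer: 7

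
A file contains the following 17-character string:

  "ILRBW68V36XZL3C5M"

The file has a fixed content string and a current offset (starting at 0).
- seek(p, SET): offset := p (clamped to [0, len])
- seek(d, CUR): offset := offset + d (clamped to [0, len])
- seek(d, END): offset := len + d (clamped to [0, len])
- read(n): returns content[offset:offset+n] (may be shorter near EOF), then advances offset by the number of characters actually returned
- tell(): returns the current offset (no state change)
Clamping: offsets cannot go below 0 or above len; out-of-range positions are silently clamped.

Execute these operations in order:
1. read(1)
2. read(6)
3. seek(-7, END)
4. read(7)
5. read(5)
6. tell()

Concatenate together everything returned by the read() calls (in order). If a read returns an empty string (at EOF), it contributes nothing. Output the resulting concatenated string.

After 1 (read(1)): returned 'I', offset=1
After 2 (read(6)): returned 'LRBW68', offset=7
After 3 (seek(-7, END)): offset=10
After 4 (read(7)): returned 'XZL3C5M', offset=17
After 5 (read(5)): returned '', offset=17
After 6 (tell()): offset=17

Answer: ILRBW68XZL3C5M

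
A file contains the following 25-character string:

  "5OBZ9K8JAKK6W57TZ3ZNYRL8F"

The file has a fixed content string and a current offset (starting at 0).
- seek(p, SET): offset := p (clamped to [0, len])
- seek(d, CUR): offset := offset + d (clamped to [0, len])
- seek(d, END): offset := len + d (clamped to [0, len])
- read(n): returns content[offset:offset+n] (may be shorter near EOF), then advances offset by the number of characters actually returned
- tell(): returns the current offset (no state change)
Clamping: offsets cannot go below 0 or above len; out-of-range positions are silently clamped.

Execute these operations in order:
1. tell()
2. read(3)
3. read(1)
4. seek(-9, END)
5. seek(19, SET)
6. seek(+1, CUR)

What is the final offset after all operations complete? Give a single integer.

After 1 (tell()): offset=0
After 2 (read(3)): returned '5OB', offset=3
After 3 (read(1)): returned 'Z', offset=4
After 4 (seek(-9, END)): offset=16
After 5 (seek(19, SET)): offset=19
After 6 (seek(+1, CUR)): offset=20

Answer: 20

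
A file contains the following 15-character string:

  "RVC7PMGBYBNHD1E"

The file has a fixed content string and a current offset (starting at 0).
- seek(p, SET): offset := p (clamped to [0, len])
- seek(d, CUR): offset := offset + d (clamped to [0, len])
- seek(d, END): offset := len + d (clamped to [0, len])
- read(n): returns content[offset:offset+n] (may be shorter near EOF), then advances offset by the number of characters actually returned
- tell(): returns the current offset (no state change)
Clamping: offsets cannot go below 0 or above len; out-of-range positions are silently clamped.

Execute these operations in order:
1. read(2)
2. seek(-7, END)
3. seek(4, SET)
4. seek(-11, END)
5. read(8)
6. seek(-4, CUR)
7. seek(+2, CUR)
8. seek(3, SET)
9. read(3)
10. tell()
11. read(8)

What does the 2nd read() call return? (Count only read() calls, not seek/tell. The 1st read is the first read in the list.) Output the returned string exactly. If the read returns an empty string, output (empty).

Answer: PMGBYBNH

Derivation:
After 1 (read(2)): returned 'RV', offset=2
After 2 (seek(-7, END)): offset=8
After 3 (seek(4, SET)): offset=4
After 4 (seek(-11, END)): offset=4
After 5 (read(8)): returned 'PMGBYBNH', offset=12
After 6 (seek(-4, CUR)): offset=8
After 7 (seek(+2, CUR)): offset=10
After 8 (seek(3, SET)): offset=3
After 9 (read(3)): returned '7PM', offset=6
After 10 (tell()): offset=6
After 11 (read(8)): returned 'GBYBNHD1', offset=14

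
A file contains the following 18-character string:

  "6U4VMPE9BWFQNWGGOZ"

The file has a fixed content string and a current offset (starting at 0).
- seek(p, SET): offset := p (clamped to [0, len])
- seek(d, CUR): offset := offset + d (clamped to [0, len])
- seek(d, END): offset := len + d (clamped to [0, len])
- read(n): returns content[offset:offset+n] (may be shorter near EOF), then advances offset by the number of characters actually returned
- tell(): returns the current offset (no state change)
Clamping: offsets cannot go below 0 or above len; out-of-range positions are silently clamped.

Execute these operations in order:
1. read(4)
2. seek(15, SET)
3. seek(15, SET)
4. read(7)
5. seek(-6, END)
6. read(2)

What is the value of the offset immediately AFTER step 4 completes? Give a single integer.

After 1 (read(4)): returned '6U4V', offset=4
After 2 (seek(15, SET)): offset=15
After 3 (seek(15, SET)): offset=15
After 4 (read(7)): returned 'GOZ', offset=18

Answer: 18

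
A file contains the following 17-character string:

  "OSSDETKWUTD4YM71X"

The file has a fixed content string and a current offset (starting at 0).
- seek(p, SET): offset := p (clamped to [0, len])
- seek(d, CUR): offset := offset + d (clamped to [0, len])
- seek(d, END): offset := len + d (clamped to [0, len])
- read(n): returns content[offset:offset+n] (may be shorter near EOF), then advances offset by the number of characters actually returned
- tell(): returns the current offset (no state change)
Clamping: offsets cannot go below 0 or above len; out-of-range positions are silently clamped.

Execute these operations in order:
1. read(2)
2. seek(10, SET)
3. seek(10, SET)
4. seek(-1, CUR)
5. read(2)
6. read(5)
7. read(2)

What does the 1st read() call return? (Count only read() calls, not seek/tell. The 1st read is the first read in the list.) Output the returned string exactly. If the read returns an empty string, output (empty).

Answer: OS

Derivation:
After 1 (read(2)): returned 'OS', offset=2
After 2 (seek(10, SET)): offset=10
After 3 (seek(10, SET)): offset=10
After 4 (seek(-1, CUR)): offset=9
After 5 (read(2)): returned 'TD', offset=11
After 6 (read(5)): returned '4YM71', offset=16
After 7 (read(2)): returned 'X', offset=17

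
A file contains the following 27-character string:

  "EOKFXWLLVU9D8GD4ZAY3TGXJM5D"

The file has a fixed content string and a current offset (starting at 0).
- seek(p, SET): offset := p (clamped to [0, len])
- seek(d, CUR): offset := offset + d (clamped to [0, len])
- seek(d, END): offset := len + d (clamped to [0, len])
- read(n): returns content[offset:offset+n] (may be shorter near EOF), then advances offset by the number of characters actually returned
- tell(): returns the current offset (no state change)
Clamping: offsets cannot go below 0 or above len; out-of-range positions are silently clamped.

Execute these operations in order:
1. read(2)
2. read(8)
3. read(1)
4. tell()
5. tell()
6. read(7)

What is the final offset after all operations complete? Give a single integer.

After 1 (read(2)): returned 'EO', offset=2
After 2 (read(8)): returned 'KFXWLLVU', offset=10
After 3 (read(1)): returned '9', offset=11
After 4 (tell()): offset=11
After 5 (tell()): offset=11
After 6 (read(7)): returned 'D8GD4ZA', offset=18

Answer: 18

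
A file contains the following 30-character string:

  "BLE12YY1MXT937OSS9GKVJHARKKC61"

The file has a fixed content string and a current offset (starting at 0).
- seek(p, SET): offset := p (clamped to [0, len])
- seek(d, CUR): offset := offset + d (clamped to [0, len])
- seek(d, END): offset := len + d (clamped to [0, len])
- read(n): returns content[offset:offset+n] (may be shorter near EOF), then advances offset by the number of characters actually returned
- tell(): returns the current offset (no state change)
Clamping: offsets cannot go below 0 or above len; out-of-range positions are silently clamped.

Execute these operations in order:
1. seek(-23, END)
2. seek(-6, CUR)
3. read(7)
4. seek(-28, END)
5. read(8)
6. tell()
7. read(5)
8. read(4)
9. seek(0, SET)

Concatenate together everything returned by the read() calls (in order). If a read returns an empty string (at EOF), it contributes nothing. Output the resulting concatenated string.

After 1 (seek(-23, END)): offset=7
After 2 (seek(-6, CUR)): offset=1
After 3 (read(7)): returned 'LE12YY1', offset=8
After 4 (seek(-28, END)): offset=2
After 5 (read(8)): returned 'E12YY1MX', offset=10
After 6 (tell()): offset=10
After 7 (read(5)): returned 'T937O', offset=15
After 8 (read(4)): returned 'SS9G', offset=19
After 9 (seek(0, SET)): offset=0

Answer: LE12YY1E12YY1MXT937OSS9G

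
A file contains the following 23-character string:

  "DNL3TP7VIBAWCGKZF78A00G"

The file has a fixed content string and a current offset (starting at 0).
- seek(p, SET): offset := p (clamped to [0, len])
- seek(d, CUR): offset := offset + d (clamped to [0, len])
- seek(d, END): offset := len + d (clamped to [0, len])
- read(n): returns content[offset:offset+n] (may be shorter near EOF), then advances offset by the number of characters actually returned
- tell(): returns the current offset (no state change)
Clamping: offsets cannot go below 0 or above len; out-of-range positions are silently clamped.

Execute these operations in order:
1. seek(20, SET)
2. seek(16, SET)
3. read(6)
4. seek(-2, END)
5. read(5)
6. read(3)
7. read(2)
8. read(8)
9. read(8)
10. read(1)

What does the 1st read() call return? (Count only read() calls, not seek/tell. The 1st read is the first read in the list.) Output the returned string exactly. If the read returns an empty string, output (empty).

Answer: F78A00

Derivation:
After 1 (seek(20, SET)): offset=20
After 2 (seek(16, SET)): offset=16
After 3 (read(6)): returned 'F78A00', offset=22
After 4 (seek(-2, END)): offset=21
After 5 (read(5)): returned '0G', offset=23
After 6 (read(3)): returned '', offset=23
After 7 (read(2)): returned '', offset=23
After 8 (read(8)): returned '', offset=23
After 9 (read(8)): returned '', offset=23
After 10 (read(1)): returned '', offset=23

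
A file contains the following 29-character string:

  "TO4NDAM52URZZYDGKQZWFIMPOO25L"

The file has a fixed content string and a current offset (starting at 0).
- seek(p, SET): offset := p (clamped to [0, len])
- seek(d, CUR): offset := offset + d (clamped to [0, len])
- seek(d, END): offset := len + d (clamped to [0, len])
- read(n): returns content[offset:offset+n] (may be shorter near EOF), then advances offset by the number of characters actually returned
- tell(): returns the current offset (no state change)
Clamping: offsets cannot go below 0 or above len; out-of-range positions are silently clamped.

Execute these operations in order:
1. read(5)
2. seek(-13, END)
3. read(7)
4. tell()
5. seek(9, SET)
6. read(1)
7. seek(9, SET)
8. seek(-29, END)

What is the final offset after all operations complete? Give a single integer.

Answer: 0

Derivation:
After 1 (read(5)): returned 'TO4ND', offset=5
After 2 (seek(-13, END)): offset=16
After 3 (read(7)): returned 'KQZWFIM', offset=23
After 4 (tell()): offset=23
After 5 (seek(9, SET)): offset=9
After 6 (read(1)): returned 'U', offset=10
After 7 (seek(9, SET)): offset=9
After 8 (seek(-29, END)): offset=0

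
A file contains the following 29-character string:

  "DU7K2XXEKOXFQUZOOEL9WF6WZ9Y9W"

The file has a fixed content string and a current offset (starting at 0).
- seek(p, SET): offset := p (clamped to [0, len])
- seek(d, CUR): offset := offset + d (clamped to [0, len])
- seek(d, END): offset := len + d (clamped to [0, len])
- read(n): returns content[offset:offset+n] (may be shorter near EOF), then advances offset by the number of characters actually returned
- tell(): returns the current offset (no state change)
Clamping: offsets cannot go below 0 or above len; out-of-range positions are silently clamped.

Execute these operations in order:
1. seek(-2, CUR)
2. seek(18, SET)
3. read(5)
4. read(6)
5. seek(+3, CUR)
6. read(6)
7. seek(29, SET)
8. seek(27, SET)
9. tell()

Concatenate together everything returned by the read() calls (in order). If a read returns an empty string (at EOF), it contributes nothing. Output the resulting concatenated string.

Answer: L9WF6WZ9Y9W

Derivation:
After 1 (seek(-2, CUR)): offset=0
After 2 (seek(18, SET)): offset=18
After 3 (read(5)): returned 'L9WF6', offset=23
After 4 (read(6)): returned 'WZ9Y9W', offset=29
After 5 (seek(+3, CUR)): offset=29
After 6 (read(6)): returned '', offset=29
After 7 (seek(29, SET)): offset=29
After 8 (seek(27, SET)): offset=27
After 9 (tell()): offset=27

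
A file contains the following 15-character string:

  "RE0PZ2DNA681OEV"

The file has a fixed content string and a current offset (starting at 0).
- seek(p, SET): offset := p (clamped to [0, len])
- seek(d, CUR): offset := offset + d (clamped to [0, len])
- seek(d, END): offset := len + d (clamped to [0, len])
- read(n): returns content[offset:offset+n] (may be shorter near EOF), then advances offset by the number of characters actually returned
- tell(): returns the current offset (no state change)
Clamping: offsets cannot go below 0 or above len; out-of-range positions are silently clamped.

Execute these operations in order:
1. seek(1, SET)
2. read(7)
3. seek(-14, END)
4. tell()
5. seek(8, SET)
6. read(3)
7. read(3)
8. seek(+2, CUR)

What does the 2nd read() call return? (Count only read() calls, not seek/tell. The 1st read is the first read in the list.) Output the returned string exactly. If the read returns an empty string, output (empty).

After 1 (seek(1, SET)): offset=1
After 2 (read(7)): returned 'E0PZ2DN', offset=8
After 3 (seek(-14, END)): offset=1
After 4 (tell()): offset=1
After 5 (seek(8, SET)): offset=8
After 6 (read(3)): returned 'A68', offset=11
After 7 (read(3)): returned '1OE', offset=14
After 8 (seek(+2, CUR)): offset=15

Answer: A68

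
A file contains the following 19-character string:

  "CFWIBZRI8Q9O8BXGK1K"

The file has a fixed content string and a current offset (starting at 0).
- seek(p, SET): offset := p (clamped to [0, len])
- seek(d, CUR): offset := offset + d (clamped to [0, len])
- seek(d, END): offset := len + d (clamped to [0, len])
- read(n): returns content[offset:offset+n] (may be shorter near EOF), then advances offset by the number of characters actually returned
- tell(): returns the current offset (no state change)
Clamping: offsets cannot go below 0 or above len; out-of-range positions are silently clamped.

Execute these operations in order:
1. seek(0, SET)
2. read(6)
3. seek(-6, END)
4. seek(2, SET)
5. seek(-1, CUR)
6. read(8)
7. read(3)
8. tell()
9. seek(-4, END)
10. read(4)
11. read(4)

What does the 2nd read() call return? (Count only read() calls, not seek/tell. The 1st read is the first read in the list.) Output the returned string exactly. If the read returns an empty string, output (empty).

Answer: FWIBZRI8

Derivation:
After 1 (seek(0, SET)): offset=0
After 2 (read(6)): returned 'CFWIBZ', offset=6
After 3 (seek(-6, END)): offset=13
After 4 (seek(2, SET)): offset=2
After 5 (seek(-1, CUR)): offset=1
After 6 (read(8)): returned 'FWIBZRI8', offset=9
After 7 (read(3)): returned 'Q9O', offset=12
After 8 (tell()): offset=12
After 9 (seek(-4, END)): offset=15
After 10 (read(4)): returned 'GK1K', offset=19
After 11 (read(4)): returned '', offset=19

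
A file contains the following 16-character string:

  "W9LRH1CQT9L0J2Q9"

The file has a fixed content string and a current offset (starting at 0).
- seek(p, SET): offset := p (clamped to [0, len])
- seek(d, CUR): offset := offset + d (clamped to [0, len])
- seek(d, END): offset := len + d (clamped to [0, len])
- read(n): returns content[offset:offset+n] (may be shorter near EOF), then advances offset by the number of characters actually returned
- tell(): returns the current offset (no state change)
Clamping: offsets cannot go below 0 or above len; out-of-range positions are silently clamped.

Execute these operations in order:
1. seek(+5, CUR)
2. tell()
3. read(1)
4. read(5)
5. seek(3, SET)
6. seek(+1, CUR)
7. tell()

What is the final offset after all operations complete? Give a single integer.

After 1 (seek(+5, CUR)): offset=5
After 2 (tell()): offset=5
After 3 (read(1)): returned '1', offset=6
After 4 (read(5)): returned 'CQT9L', offset=11
After 5 (seek(3, SET)): offset=3
After 6 (seek(+1, CUR)): offset=4
After 7 (tell()): offset=4

Answer: 4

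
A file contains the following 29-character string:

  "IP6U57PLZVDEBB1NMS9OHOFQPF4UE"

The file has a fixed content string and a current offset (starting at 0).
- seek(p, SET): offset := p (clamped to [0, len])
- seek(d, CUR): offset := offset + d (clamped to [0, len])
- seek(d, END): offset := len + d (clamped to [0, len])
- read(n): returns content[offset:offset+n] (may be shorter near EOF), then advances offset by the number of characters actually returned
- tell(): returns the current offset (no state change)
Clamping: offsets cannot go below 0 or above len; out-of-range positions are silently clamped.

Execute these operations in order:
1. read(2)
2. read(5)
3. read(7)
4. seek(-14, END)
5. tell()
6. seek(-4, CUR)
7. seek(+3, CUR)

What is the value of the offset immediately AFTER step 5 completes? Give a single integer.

Answer: 15

Derivation:
After 1 (read(2)): returned 'IP', offset=2
After 2 (read(5)): returned '6U57P', offset=7
After 3 (read(7)): returned 'LZVDEBB', offset=14
After 4 (seek(-14, END)): offset=15
After 5 (tell()): offset=15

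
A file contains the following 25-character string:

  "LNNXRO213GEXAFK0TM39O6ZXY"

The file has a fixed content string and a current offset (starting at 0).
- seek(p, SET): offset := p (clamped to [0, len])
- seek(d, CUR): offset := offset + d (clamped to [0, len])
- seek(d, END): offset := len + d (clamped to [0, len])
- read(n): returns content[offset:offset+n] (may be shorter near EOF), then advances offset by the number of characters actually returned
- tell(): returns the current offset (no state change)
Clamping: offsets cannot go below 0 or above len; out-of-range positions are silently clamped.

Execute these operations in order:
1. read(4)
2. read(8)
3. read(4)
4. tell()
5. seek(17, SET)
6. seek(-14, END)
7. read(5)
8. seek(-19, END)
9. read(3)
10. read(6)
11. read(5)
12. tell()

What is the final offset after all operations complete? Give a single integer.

Answer: 20

Derivation:
After 1 (read(4)): returned 'LNNX', offset=4
After 2 (read(8)): returned 'RO213GEX', offset=12
After 3 (read(4)): returned 'AFK0', offset=16
After 4 (tell()): offset=16
After 5 (seek(17, SET)): offset=17
After 6 (seek(-14, END)): offset=11
After 7 (read(5)): returned 'XAFK0', offset=16
After 8 (seek(-19, END)): offset=6
After 9 (read(3)): returned '213', offset=9
After 10 (read(6)): returned 'GEXAFK', offset=15
After 11 (read(5)): returned '0TM39', offset=20
After 12 (tell()): offset=20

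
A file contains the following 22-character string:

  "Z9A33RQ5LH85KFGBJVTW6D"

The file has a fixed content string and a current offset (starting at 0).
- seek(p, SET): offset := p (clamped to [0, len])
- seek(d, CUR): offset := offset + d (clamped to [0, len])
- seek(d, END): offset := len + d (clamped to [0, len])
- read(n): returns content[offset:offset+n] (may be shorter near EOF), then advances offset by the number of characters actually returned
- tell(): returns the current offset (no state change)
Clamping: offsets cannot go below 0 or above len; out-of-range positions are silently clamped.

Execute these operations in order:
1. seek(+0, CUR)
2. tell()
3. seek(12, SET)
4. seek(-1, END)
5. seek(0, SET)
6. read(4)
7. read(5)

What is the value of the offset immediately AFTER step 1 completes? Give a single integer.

After 1 (seek(+0, CUR)): offset=0

Answer: 0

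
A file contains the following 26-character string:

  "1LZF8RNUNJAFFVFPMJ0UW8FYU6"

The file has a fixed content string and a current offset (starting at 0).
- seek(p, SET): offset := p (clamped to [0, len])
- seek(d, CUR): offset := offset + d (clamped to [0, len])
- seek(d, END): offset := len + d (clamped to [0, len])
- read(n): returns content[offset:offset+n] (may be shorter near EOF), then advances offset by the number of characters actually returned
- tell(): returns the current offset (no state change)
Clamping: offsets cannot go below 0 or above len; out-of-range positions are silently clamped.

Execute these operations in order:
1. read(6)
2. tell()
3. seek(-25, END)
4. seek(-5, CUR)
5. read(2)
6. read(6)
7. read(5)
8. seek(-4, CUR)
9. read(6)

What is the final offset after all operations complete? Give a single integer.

Answer: 15

Derivation:
After 1 (read(6)): returned '1LZF8R', offset=6
After 2 (tell()): offset=6
After 3 (seek(-25, END)): offset=1
After 4 (seek(-5, CUR)): offset=0
After 5 (read(2)): returned '1L', offset=2
After 6 (read(6)): returned 'ZF8RNU', offset=8
After 7 (read(5)): returned 'NJAFF', offset=13
After 8 (seek(-4, CUR)): offset=9
After 9 (read(6)): returned 'JAFFVF', offset=15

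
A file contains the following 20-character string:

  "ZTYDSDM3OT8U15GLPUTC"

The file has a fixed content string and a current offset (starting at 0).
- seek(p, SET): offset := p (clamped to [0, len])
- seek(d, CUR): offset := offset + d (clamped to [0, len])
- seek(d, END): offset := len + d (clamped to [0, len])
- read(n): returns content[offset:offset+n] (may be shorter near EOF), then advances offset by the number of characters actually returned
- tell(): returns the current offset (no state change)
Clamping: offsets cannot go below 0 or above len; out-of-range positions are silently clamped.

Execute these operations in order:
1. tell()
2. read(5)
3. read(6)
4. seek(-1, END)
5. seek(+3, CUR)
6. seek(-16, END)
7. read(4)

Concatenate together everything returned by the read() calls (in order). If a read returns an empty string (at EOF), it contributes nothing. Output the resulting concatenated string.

Answer: ZTYDSDM3OT8SDM3

Derivation:
After 1 (tell()): offset=0
After 2 (read(5)): returned 'ZTYDS', offset=5
After 3 (read(6)): returned 'DM3OT8', offset=11
After 4 (seek(-1, END)): offset=19
After 5 (seek(+3, CUR)): offset=20
After 6 (seek(-16, END)): offset=4
After 7 (read(4)): returned 'SDM3', offset=8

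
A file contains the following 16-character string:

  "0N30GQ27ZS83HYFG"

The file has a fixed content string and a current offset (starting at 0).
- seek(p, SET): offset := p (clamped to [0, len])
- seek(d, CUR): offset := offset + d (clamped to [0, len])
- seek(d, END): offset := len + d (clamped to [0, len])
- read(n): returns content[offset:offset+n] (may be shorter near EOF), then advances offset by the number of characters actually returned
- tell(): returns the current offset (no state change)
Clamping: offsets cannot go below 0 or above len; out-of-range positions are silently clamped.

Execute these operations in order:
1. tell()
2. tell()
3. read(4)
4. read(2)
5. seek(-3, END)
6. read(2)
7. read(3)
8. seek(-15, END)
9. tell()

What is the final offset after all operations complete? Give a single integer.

Answer: 1

Derivation:
After 1 (tell()): offset=0
After 2 (tell()): offset=0
After 3 (read(4)): returned '0N30', offset=4
After 4 (read(2)): returned 'GQ', offset=6
After 5 (seek(-3, END)): offset=13
After 6 (read(2)): returned 'YF', offset=15
After 7 (read(3)): returned 'G', offset=16
After 8 (seek(-15, END)): offset=1
After 9 (tell()): offset=1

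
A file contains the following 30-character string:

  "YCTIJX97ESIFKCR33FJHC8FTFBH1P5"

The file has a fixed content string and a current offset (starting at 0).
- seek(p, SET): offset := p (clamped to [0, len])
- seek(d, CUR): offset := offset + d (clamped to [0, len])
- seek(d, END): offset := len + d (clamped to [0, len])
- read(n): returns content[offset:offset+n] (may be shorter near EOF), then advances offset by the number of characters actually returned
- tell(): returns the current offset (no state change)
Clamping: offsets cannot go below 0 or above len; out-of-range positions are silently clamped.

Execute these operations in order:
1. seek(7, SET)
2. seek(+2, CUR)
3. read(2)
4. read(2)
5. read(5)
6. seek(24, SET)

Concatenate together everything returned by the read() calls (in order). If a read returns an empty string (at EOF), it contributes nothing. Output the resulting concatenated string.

Answer: SIFKCR33F

Derivation:
After 1 (seek(7, SET)): offset=7
After 2 (seek(+2, CUR)): offset=9
After 3 (read(2)): returned 'SI', offset=11
After 4 (read(2)): returned 'FK', offset=13
After 5 (read(5)): returned 'CR33F', offset=18
After 6 (seek(24, SET)): offset=24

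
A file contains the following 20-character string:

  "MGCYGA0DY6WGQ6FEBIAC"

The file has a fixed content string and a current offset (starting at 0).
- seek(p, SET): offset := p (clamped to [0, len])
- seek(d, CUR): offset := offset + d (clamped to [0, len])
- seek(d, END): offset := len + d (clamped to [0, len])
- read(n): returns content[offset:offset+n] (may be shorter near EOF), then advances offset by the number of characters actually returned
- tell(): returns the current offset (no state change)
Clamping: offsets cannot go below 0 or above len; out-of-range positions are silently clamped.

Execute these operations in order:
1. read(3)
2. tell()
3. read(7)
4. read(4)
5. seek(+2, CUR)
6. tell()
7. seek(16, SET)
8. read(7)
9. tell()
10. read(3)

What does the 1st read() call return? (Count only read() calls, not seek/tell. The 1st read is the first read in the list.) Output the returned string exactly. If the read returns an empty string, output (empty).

Answer: MGC

Derivation:
After 1 (read(3)): returned 'MGC', offset=3
After 2 (tell()): offset=3
After 3 (read(7)): returned 'YGA0DY6', offset=10
After 4 (read(4)): returned 'WGQ6', offset=14
After 5 (seek(+2, CUR)): offset=16
After 6 (tell()): offset=16
After 7 (seek(16, SET)): offset=16
After 8 (read(7)): returned 'BIAC', offset=20
After 9 (tell()): offset=20
After 10 (read(3)): returned '', offset=20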